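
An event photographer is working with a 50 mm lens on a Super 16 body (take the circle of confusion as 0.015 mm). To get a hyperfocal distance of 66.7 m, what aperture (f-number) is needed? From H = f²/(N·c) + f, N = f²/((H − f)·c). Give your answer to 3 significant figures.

Rearrange H = f²/(N·c) + f for N: N = f² / ((H − f)·c).
N = 50² / ((66700 − 50) × 0.015) = 2500 / 999.8 ≈ 2.50.

f/2.50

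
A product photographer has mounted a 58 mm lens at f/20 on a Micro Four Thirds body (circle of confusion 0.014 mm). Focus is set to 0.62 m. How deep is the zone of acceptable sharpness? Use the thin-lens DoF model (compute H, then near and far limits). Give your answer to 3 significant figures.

58.1 mm

Hyperfocal distance H = f²/(N·c) + f = 58²/(20 × 0.014) + 58 = 3364/0.28 + 58 ≈ 12072.3 mm ≈ 12.07 m.
Near limit Dn = s·(H − f)/(H + s − 2f) = 620 × (12072.3 − 58) / (12072.3 + 620 − 2 × 58) = 620 × 12014.3 / 12576.3 ≈ 592.294 mm.
Far limit Df = s·(H − f)/(H − s) = 620 × (12072.3 − 58) / (12072.3 − 620) = 620 × 12014.3 / 11452.3 ≈ 650.425 mm.
Depth of field = Df − Dn = 650.425 − 592.294 ≈ 58.131 mm.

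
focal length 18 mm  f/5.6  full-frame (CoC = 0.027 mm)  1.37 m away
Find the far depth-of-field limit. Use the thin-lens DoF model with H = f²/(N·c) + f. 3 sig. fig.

3.71 m

Hyperfocal distance H = f²/(N·c) + f = 18²/(5.6 × 0.027) + 18 = 324/0.1512 + 18 ≈ 2160.9 mm ≈ 2.161 m.
Far limit Df = s·(H − f)/(H − s) = 1370 × (2160.9 − 18) / (2160.9 − 1370) = 1370 × 2142.9 / 790.9 ≈ 3712.1 mm ≈ 3.71 m.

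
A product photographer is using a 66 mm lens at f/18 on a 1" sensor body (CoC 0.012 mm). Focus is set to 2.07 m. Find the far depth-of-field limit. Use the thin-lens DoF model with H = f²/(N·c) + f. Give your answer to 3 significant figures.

2.30 m

Hyperfocal distance H = f²/(N·c) + f = 66²/(18 × 0.012) + 66 = 4356/0.216 + 66 ≈ 20232.7 mm ≈ 20.23 m.
Far limit Df = s·(H − f)/(H − s) = 2070 × (20232.7 − 66) / (20232.7 − 2070) = 2070 × 20166.7 / 18162.7 ≈ 2298.4 mm ≈ 2.30 m.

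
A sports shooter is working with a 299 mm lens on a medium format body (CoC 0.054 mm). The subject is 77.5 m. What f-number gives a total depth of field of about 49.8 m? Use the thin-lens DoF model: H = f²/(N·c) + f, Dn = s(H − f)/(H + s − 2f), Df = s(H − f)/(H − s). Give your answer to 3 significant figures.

Write h = H − f = f²/(N·c). The thin-lens limits are Dn = s·h/(h + (s−f)) and Df = s·h/(h − (s−f)), so DoF = Df − Dn = 2·s·(s−f)·h / (h² − (s−f)²).
That is a quadratic in h: DoF·h² − 2·s·(s−f)·h − DoF·(s−f)² = 0 ⇒ h = (s−f)·(s + √(s² + DoF²)) / DoF = 77201 × (77500 + √(77500² + 49800²)) / 49800 = 77201 × (77500 + 92121.1) / 49800 ≈ 262950 mm.
Then N = f²/(c·h) = 299² / (0.054 × 262950) = 89401 / 14199 ≈ 6.30.

f/6.30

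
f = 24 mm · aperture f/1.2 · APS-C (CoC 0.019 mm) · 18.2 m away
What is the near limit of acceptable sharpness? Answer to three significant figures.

Hyperfocal distance H = f²/(N·c) + f = 24²/(1.2 × 0.019) + 24 = 576/0.0228 + 24 ≈ 25287.2 mm ≈ 25.29 m.
Near limit Dn = s·(H − f)/(H + s − 2f) = 18200 × (25287.2 − 24) / (25287.2 + 18200 − 2 × 24) = 18200 × 25263.2 / 43439.2 ≈ 10585 mm ≈ 10.6 m.

10.6 m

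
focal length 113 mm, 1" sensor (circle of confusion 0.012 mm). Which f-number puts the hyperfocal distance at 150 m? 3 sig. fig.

f/7.10

Rearrange H = f²/(N·c) + f for N: N = f² / ((H − f)·c).
N = 113² / ((150000 − 113) × 0.012) = 12769 / 1799 ≈ 7.10.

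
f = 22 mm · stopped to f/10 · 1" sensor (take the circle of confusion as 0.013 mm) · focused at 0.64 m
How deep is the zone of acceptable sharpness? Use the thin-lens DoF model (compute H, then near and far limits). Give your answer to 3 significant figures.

218 mm

Hyperfocal distance H = f²/(N·c) + f = 22²/(10 × 0.013) + 22 = 484/0.13 + 22 ≈ 3745.1 mm ≈ 3.745 m.
Near limit Dn = s·(H − f)/(H + s − 2f) = 640 × (3745.1 − 22) / (3745.1 + 640 − 2 × 22) = 640 × 3723.1 / 4341.1 ≈ 548.89 mm.
Far limit Df = s·(H − f)/(H − s) = 640 × (3745.1 − 22) / (3745.1 − 640) = 640 × 3723.1 / 3105.1 ≈ 767.38 mm.
Depth of field = Df − Dn = 767.38 − 548.89 ≈ 218.49 mm.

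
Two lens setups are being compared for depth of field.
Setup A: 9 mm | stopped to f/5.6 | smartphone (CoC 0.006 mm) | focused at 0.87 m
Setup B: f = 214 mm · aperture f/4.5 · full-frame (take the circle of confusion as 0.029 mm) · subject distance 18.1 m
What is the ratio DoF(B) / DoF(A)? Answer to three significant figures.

2.60

Setup A: H = 9²/(5.6×0.006) + 9 ≈ 2419.7 mm; DoF = Df − Dn = 1353.36 − 641.05 ≈ 712.31 mm.
Setup B: H = 214²/(4.5×0.029) + 214 ≈ 351141.2 mm; DoF = Df − Dn = 19072.1 − 17222.2 ≈ 1849.9 mm.
Ratio = 1849.9 / 712.31 ≈ 2.60.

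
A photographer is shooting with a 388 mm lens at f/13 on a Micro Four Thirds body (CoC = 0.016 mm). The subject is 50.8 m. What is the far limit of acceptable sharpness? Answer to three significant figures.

54.6 m

Hyperfocal distance H = f²/(N·c) + f = 388²/(13 × 0.016) + 388 = 150544/0.208 + 388 ≈ 724157.2 mm ≈ 724.2 m.
Far limit Df = s·(H − f)/(H − s) = 50800 × (724157.2 − 388) / (724157.2 − 50800) = 50800 × 723769.2 / 673357.2 ≈ 54603 mm ≈ 54.6 m.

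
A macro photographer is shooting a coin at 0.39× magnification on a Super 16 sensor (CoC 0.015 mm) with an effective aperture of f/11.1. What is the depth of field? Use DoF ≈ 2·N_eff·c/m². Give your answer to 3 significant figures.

2.19 mm

At magnification m, DoF ≈ 2·N_eff·c/m² = 2 × 11.1 × 0.015 / 0.39² = 0.333 / 0.1521 ≈ 2.19 mm.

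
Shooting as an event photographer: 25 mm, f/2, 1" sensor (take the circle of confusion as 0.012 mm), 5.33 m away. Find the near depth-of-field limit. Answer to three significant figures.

4.43 m

Hyperfocal distance H = f²/(N·c) + f = 25²/(2 × 0.012) + 25 = 625/0.024 + 25 ≈ 26066.7 mm ≈ 26.07 m.
Near limit Dn = s·(H − f)/(H + s − 2f) = 5330 × (26066.7 − 25) / (26066.7 + 5330 − 2 × 25) = 5330 × 26041.7 / 31346.7 ≈ 4428.0 mm ≈ 4.43 m.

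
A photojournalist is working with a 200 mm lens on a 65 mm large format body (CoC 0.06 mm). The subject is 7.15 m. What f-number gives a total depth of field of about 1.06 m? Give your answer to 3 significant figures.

Write h = H − f = f²/(N·c). The thin-lens limits are Dn = s·h/(h + (s−f)) and Df = s·h/(h − (s−f)), so DoF = Df − Dn = 2·s·(s−f)·h / (h² − (s−f)²).
That is a quadratic in h: DoF·h² − 2·s·(s−f)·h − DoF·(s−f)² = 0 ⇒ h = (s−f)·(s + √(s² + DoF²)) / DoF = 6950 × (7150 + √(7150² + 1060²)) / 1060 = 6950 × (7150 + 7228.15) / 1060 ≈ 94272 mm.
Then N = f²/(c·h) = 200² / (0.06 × 94272) = 40000 / 5656.3 ≈ 7.07.

f/7.07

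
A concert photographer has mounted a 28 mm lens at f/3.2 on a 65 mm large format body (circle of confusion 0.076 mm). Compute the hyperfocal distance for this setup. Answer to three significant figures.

3.25 m

Hyperfocal distance H = f²/(N·c) + f = 28²/(3.2 × 0.076) + 28 = 784/0.2432 + 28 ≈ 3251.7 mm ≈ 3.25 m.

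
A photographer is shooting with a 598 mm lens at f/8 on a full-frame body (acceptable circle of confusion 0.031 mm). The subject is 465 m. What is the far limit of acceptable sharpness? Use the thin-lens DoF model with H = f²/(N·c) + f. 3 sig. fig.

686 m

Hyperfocal distance H = f²/(N·c) + f = 598²/(8 × 0.031) + 598 = 357604/0.248 + 598 ≈ 1442549.6 mm ≈ 1443 m.
Far limit Df = s·(H − f)/(H − s) = 465000 × (1442549.6 − 598) / (1442549.6 − 465000) = 465000 × 1441951.6 / 977549.6 ≈ 685906 mm ≈ 686 m.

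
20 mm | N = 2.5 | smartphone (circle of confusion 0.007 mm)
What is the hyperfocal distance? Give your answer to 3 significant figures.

22.9 m

Hyperfocal distance H = f²/(N·c) + f = 20²/(2.5 × 0.007) + 20 = 400/0.0175 + 20 ≈ 22877.1 mm ≈ 22.9 m.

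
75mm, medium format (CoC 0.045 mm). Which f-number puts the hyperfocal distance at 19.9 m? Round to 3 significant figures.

Rearrange H = f²/(N·c) + f for N: N = f² / ((H − f)·c).
N = 75² / ((19900 − 75) × 0.045) = 5625 / 892.1 ≈ 6.31.

f/6.31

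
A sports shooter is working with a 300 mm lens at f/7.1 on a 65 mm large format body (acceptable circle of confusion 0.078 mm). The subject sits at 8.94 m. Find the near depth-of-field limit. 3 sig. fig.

8.49 m

Hyperfocal distance H = f²/(N·c) + f = 300²/(7.1 × 0.078) + 300 = 90000/0.5538 + 300 ≈ 162813.5 mm ≈ 162.8 m.
Near limit Dn = s·(H − f)/(H + s − 2f) = 8940 × (162813.5 − 300) / (162813.5 + 8940 − 2 × 300) = 8940 × 162513.5 / 171153.5 ≈ 8488.7 mm ≈ 8.49 m.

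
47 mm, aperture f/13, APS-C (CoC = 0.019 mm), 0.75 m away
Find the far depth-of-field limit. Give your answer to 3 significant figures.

0.814 m

Hyperfocal distance H = f²/(N·c) + f = 47²/(13 × 0.019) + 47 = 2209/0.247 + 47 ≈ 8990.3 mm ≈ 8.990 m.
Far limit Df = s·(H − f)/(H − s) = 750 × (8990.3 − 47) / (8990.3 − 750) = 750 × 8943.3 / 8240.3 ≈ 813.98 mm ≈ 0.814 m.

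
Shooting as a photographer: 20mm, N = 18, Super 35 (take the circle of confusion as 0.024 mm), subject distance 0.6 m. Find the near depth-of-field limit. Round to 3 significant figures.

369 mm

Hyperfocal distance H = f²/(N·c) + f = 20²/(18 × 0.024) + 20 = 400/0.432 + 20 ≈ 945.9 mm ≈ 0.946 m.
Near limit Dn = s·(H − f)/(H + s − 2f) = 600 × (945.9 − 20) / (945.9 + 600 − 2 × 20) = 600 × 925.9 / 1505.9 ≈ 368.91 mm.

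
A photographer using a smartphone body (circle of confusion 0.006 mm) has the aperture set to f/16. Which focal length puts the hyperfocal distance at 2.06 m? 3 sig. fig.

14.0 mm

From H = f²/(N·c) + f, with f ≪ H: f ≈ √(H·N·c) = √(2060 × 16 × 0.006) = √197.76 ≈ 14.06 mm.
Exact: f² + N·c·f − N·c·H = 0 ⇒ f = (−N·c + √((N·c)² + 4·N·c·H))/2 = (−0.096 + √791.05)/2 ≈ 14.015 mm ≈ 14.0 mm.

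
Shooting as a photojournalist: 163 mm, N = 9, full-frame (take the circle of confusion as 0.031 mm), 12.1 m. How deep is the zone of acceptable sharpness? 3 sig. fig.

Hyperfocal distance H = f²/(N·c) + f = 163²/(9 × 0.031) + 163 = 26569/0.279 + 163 ≈ 95392.4 mm ≈ 95.39 m.
Near limit Dn = s·(H − f)/(H + s − 2f) = 12100 × (95392.4 − 163) / (95392.4 + 12100 − 2 × 163) = 12100 × 95229.4 / 107166.4 ≈ 10752.2 mm.
Far limit Df = s·(H − f)/(H − s) = 12100 × (95392.4 − 163) / (95392.4 − 12100) = 12100 × 95229.4 / 83292.4 ≈ 13834.1 mm.
Depth of field = Df − Dn = 13834.1 − 10752.2 ≈ 3081.9 mm ≈ 3.08 m.

3.08 m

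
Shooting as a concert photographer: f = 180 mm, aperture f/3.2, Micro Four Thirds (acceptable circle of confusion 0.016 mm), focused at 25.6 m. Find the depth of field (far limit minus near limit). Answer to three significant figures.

2.06 m

Hyperfocal distance H = f²/(N·c) + f = 180²/(3.2 × 0.016) + 180 = 32400/0.0512 + 180 ≈ 632992.5 mm ≈ 633.0 m.
Near limit Dn = s·(H − f)/(H + s − 2f) = 25600 × (632992.5 − 180) / (632992.5 + 25600 − 2 × 180) = 25600 × 632812.5 / 658232.5 ≈ 24611.4 mm.
Far limit Df = s·(H − f)/(H − s) = 25600 × (632992.5 − 180) / (632992.5 − 25600) = 25600 × 632812.5 / 607392.5 ≈ 26671.4 mm.
Depth of field = Df − Dn = 26671.4 − 24611.4 ≈ 2060.0 mm ≈ 2.06 m.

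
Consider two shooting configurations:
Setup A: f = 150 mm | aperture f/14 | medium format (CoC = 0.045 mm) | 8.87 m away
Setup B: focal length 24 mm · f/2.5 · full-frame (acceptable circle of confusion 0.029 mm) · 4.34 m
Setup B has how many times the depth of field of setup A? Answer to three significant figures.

Setup A: H = 150²/(14×0.045) + 150 ≈ 35864.3 mm; DoF = Df − Dn = 11735.3 − 7129.3 ≈ 4606.0 mm.
Setup B: H = 24²/(2.5×0.029) + 24 ≈ 7968.8 mm; DoF = Df − Dn = 9501.8 − 2812.3 ≈ 6689.5 mm.
Ratio = 6689.5 / 4606.0 ≈ 1.45.

1.45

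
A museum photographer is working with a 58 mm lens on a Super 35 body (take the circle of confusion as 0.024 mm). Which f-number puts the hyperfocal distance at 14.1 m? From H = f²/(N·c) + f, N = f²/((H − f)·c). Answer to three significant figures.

Rearrange H = f²/(N·c) + f for N: N = f² / ((H − f)·c).
N = 58² / ((14100 − 58) × 0.024) = 3364 / 337.0 ≈ 9.98.

f/9.98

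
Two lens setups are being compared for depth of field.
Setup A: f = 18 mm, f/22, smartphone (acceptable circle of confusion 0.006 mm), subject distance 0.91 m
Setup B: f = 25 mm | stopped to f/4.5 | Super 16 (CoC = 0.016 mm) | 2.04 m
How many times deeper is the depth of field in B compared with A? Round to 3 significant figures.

Setup A: H = 18²/(22×0.006) + 18 ≈ 2472.5 mm; DoF = Df − Dn = 1429.49 − 667.45 ≈ 762.04 mm.
Setup B: H = 25²/(4.5×0.016) + 25 ≈ 8705.6 mm; DoF = Df − Dn = 2656.7 − 1655.7 ≈ 1001.0 mm.
Ratio = 1001.0 / 762.04 ≈ 1.31.

1.31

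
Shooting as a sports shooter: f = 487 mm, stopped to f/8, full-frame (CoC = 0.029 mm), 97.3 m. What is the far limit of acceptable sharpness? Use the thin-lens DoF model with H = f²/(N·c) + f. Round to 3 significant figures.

107 m

Hyperfocal distance H = f²/(N·c) + f = 487²/(8 × 0.029) + 487 = 237169/0.232 + 487 ≈ 1022767.2 mm ≈ 1023 m.
Far limit Df = s·(H − f)/(H − s) = 97300 × (1022767.2 − 487) / (1022767.2 − 97300) = 97300 × 1022280.2 / 925467.2 ≈ 107479 mm ≈ 107 m.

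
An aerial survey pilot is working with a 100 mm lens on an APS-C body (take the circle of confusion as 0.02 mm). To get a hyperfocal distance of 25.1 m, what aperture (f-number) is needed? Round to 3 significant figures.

f/20

Rearrange H = f²/(N·c) + f for N: N = f² / ((H − f)·c).
N = 100² / ((25100 − 100) × 0.02) = 10000 / 500.0 ≈ 20.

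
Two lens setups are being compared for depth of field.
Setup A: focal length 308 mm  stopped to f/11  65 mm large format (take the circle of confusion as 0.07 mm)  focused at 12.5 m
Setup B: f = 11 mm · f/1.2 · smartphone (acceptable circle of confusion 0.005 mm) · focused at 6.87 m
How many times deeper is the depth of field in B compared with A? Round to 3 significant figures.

2.12

Setup A: H = 308²/(11×0.07) + 308 ≈ 123508.0 mm; DoF = Df − Dn = 13872.9 − 11374.4 ≈ 2498.5 mm.
Setup B: H = 11²/(1.2×0.005) + 11 ≈ 20177.7 mm; DoF = Df − Dn = 10410.9 − 5126.4 ≈ 5284.5 mm.
Ratio = 5284.5 / 2498.5 ≈ 2.12.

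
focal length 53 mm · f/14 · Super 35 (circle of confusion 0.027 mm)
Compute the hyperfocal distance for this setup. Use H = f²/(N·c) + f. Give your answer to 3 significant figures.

Hyperfocal distance H = f²/(N·c) + f = 53²/(14 × 0.027) + 53 = 2809/0.378 + 53 ≈ 7484.2 mm ≈ 7.48 m.

7.48 m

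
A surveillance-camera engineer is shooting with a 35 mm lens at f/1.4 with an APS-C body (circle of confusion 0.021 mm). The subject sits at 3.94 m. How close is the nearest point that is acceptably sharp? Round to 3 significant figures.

3.60 m

Hyperfocal distance H = f²/(N·c) + f = 35²/(1.4 × 0.021) + 35 = 1225/0.0294 + 35 ≈ 41701.7 mm ≈ 41.70 m.
Near limit Dn = s·(H − f)/(H + s − 2f) = 3940 × (41701.7 − 35) / (41701.7 + 3940 − 2 × 35) = 3940 × 41666.7 / 45571.7 ≈ 3602.4 mm ≈ 3.60 m.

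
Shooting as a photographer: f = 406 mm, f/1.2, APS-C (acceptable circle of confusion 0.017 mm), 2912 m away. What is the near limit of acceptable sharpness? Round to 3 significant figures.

Hyperfocal distance H = f²/(N·c) + f = 406²/(1.2 × 0.017) + 406 = 164836/0.0204 + 406 ≈ 8080602.1 mm ≈ 8081 m.
Near limit Dn = s·(H − f)/(H + s − 2f) = 2912000 × (8080602.1 − 406) / (8080602.1 + 2912000 − 2 × 406) = 2912000 × 8080196.1 / 10991790.1 ≈ 2140646 mm ≈ 2140 m.

2140 m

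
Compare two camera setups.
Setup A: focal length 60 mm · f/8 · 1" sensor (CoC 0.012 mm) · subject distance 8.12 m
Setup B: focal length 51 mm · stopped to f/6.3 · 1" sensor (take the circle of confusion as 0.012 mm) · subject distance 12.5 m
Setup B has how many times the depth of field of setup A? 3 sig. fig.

2.84

Setup A: H = 60²/(8×0.012) + 60 ≈ 37560.0 mm; DoF = Df − Dn = 10343.1 − 6683.5 ≈ 3659.6 mm.
Setup B: H = 51²/(6.3×0.012) + 51 ≈ 34455.8 mm; DoF = Df − Dn = 19588 − 9179 ≈ 10409 mm.
Ratio = 10409 / 3659.6 ≈ 2.84.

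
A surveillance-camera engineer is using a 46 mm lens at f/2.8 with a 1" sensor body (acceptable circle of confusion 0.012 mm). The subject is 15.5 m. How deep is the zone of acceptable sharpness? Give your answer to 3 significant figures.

Hyperfocal distance H = f²/(N·c) + f = 46²/(2.8 × 0.012) + 46 = 2116/0.0336 + 46 ≈ 63022.2 mm ≈ 63.02 m.
Near limit Dn = s·(H − f)/(H + s − 2f) = 15500 × (63022.2 − 46) / (63022.2 + 15500 − 2 × 46) = 15500 × 62976.2 / 78430.2 ≈ 12445.9 mm.
Far limit Df = s·(H − f)/(H − s) = 15500 × (63022.2 − 46) / (63022.2 − 15500) = 15500 × 62976.2 / 47522.2 ≈ 20540.5 mm.
Depth of field = Df − Dn = 20540.5 − 12445.9 ≈ 8094.6 mm ≈ 8.09 m.

8.09 m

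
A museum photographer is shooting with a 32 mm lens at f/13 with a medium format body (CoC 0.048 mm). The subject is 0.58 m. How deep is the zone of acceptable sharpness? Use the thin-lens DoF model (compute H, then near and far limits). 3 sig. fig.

Hyperfocal distance H = f²/(N·c) + f = 32²/(13 × 0.048) + 32 = 1024/0.624 + 32 ≈ 1673.0 mm ≈ 1.673 m.
Near limit Dn = s·(H − f)/(H + s − 2f) = 580 × (1673.0 − 32) / (1673.0 + 580 − 2 × 32) = 580 × 1641.0 / 2189.0 ≈ 434.80 mm.
Far limit Df = s·(H − f)/(H − s) = 580 × (1673.0 − 32) / (1673.0 − 580) = 580 × 1641.0 / 1093.0 ≈ 870.79 mm.
Depth of field = Df − Dn = 870.79 − 434.80 ≈ 435.99 mm.

436 mm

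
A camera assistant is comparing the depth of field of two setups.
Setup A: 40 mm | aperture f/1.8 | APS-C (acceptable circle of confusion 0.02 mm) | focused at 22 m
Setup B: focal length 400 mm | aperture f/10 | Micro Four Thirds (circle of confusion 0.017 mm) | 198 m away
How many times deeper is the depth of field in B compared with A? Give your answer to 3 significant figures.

Setup A: H = 40²/(1.8×0.02) + 40 ≈ 44484.4 mm; DoF = Df − Dn = 43487 − 14725 ≈ 28762 mm.
Setup B: H = 400²/(10×0.017) + 400 ≈ 941576.5 mm; DoF = Df − Dn = 250617 − 163643 ≈ 86974 mm.
Ratio = 86974 / 28762 ≈ 3.02.

3.02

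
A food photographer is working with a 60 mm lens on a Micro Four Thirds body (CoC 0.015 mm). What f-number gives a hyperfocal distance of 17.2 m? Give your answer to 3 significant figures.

f/14

Rearrange H = f²/(N·c) + f for N: N = f² / ((H − f)·c).
N = 60² / ((17200 − 60) × 0.015) = 3600 / 257.1 ≈ 14.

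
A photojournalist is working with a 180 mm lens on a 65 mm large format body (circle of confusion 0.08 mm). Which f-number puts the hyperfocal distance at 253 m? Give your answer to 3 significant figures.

Rearrange H = f²/(N·c) + f for N: N = f² / ((H − f)·c).
N = 180² / ((253000 − 180) × 0.08) = 32400 / 20226 ≈ 1.60.

f/1.60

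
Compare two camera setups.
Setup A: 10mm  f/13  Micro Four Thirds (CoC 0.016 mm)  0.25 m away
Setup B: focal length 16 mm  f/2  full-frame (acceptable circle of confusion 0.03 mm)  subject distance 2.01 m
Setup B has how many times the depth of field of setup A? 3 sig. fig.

7.23

Setup A: H = 10²/(13×0.016) + 10 ≈ 490.8 mm; DoF = Df − Dn = 499.20 − 166.76 ≈ 332.44 mm.
Setup B: H = 16²/(2×0.03) + 16 ≈ 4282.7 mm; DoF = Df − Dn = 3773.5 − 1369.8 ≈ 2403.7 mm.
Ratio = 2403.7 / 332.44 ≈ 7.23.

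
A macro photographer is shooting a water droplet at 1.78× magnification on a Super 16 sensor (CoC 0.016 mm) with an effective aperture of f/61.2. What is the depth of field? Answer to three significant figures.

At magnification m, DoF ≈ 2·N_eff·c/m² = 2 × 61.2 × 0.016 / 1.78² = 1.958 / 3.168 ≈ 0.618 mm.

0.618 mm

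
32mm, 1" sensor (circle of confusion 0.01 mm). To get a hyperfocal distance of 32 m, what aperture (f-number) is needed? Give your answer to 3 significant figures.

f/3.20

Rearrange H = f²/(N·c) + f for N: N = f² / ((H − f)·c).
N = 32² / ((32000 − 32) × 0.01) = 1024 / 319.7 ≈ 3.20.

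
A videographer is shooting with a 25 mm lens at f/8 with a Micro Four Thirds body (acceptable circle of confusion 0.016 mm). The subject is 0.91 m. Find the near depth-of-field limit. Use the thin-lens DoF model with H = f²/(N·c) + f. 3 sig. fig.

Hyperfocal distance H = f²/(N·c) + f = 25²/(8 × 0.016) + 25 = 625/0.128 + 25 ≈ 4907.8 mm ≈ 4.908 m.
Near limit Dn = s·(H − f)/(H + s − 2f) = 910 × (4907.8 − 25) / (4907.8 + 910 − 2 × 25) = 910 × 4882.8 / 5767.8 ≈ 770.37 mm ≈ 0.770 m.

0.770 m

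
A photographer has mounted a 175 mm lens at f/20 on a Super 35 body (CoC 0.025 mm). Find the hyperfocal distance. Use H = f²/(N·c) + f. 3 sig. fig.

Hyperfocal distance H = f²/(N·c) + f = 175²/(20 × 0.025) + 175 = 30625/0.5 + 175 ≈ 61425.0 mm ≈ 61.4 m.

61.4 m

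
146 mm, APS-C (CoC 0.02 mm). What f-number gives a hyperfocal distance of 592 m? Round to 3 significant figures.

Rearrange H = f²/(N·c) + f for N: N = f² / ((H − f)·c).
N = 146² / ((592000 − 146) × 0.02) = 21316 / 11837 ≈ 1.80.

f/1.80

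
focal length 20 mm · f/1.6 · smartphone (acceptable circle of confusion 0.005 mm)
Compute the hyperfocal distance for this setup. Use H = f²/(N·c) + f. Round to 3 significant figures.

50.0 m

Hyperfocal distance H = f²/(N·c) + f = 20²/(1.6 × 0.005) + 20 = 400/0.008 + 20 ≈ 50020.0 mm ≈ 50.0 m.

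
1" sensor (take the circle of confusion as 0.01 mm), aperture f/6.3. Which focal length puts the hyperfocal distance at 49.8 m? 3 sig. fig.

56.0 mm

From H = f²/(N·c) + f, with f ≪ H: f ≈ √(H·N·c) = √(49800 × 6.3 × 0.01) = √3137.4 ≈ 56.01 mm.
The +f correction barely moves this — solving exactly, f² + N·c·f − N·c·H = 0 ⇒ f = (−N·c + √((N·c)² + 4·N·c·H))/2 = (−0.063 + √12550)/2 ≈ 55.981 mm, so f ≈ 56.0 mm.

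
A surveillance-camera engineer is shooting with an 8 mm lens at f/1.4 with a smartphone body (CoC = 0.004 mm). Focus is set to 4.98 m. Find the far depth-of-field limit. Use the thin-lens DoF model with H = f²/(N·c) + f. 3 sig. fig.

Hyperfocal distance H = f²/(N·c) + f = 8²/(1.4 × 0.004) + 8 = 64/0.0056 + 8 ≈ 11436.6 mm ≈ 11.44 m.
Far limit Df = s·(H − f)/(H − s) = 4980 × (11436.6 − 8) / (11436.6 − 4980) = 4980 × 11428.6 / 6456.6 ≈ 8814.9 mm ≈ 8.81 m.

8.81 m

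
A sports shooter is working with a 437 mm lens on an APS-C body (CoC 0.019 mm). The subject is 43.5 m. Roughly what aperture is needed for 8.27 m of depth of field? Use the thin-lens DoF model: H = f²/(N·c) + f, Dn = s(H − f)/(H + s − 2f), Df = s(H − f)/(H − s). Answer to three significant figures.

f/22

Write h = H − f = f²/(N·c). The thin-lens limits are Dn = s·h/(h + (s−f)) and Df = s·h/(h − (s−f)), so DoF = Df − Dn = 2·s·(s−f)·h / (h² − (s−f)²).
That is a quadratic in h: DoF·h² − 2·s·(s−f)·h − DoF·(s−f)² = 0 ⇒ h = (s−f)·(s + √(s² + DoF²)) / DoF = 43063 × (43500 + √(43500² + 8270²)) / 8270 = 43063 × (43500 + 44279.1) / 8270 ≈ 457078 mm.
Then N = f²/(c·h) = 437² / (0.019 × 457078) = 190969 / 8684.5 ≈ 22.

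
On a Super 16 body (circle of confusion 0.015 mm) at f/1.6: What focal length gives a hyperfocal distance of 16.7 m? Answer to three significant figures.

From H = f²/(N·c) + f, with f ≪ H: f ≈ √(H·N·c) = √(16700 × 1.6 × 0.015) = √400.80 ≈ 20.02 mm.
The +f correction barely moves this — solving exactly, f² + N·c·f − N·c·H = 0 ⇒ f = (−N·c + √((N·c)² + 4·N·c·H))/2 = (−0.024 + √1603.2)/2 ≈ 20.008 mm, so f ≈ 20.0 mm.

20.0 mm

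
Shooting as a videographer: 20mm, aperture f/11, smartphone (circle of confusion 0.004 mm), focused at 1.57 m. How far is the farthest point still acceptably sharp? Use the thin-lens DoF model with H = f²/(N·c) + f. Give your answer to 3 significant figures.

1.89 m

Hyperfocal distance H = f²/(N·c) + f = 20²/(11 × 0.004) + 20 = 400/0.044 + 20 ≈ 9110.9 mm ≈ 9.111 m.
Far limit Df = s·(H − f)/(H − s) = 1570 × (9110.9 − 20) / (9110.9 − 1570) = 1570 × 9090.9 / 7540.9 ≈ 1892.7 mm ≈ 1.89 m.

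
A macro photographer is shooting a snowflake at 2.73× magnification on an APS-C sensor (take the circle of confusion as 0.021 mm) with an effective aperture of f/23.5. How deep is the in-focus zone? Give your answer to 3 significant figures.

0.132 mm

At magnification m, DoF ≈ 2·N_eff·c/m² = 2 × 23.5 × 0.021 / 2.73² = 0.987 / 7.453 ≈ 0.132 mm.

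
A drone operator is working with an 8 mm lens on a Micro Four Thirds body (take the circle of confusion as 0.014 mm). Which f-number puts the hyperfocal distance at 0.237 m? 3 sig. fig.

Rearrange H = f²/(N·c) + f for N: N = f² / ((H − f)·c).
N = 8² / ((237 − 8) × 0.014) = 64 / 3.206 ≈ 20.

f/20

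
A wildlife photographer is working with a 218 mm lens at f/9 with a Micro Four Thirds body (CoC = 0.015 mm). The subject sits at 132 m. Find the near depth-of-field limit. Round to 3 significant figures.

Hyperfocal distance H = f²/(N·c) + f = 218²/(9 × 0.015) + 218 = 47524/0.135 + 218 ≈ 352247.6 mm ≈ 352.2 m.
Near limit Dn = s·(H − f)/(H + s − 2f) = 132000 × (352247.6 − 218) / (352247.6 + 132000 − 2 × 218) = 132000 × 352029.6 / 483811.6 ≈ 96045 mm ≈ 96.0 m.

96.0 m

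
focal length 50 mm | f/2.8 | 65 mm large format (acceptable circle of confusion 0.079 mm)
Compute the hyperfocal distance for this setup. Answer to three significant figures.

11.4 m

Hyperfocal distance H = f²/(N·c) + f = 50²/(2.8 × 0.079) + 50 = 2500/0.2212 + 50 ≈ 11352.0 mm ≈ 11.4 m.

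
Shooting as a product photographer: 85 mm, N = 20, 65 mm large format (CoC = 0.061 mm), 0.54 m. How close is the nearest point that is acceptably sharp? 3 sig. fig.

0.501 m

Hyperfocal distance H = f²/(N·c) + f = 85²/(20 × 0.061) + 85 = 7225/1.22 + 85 ≈ 6007.1 mm ≈ 6.007 m.
Near limit Dn = s·(H − f)/(H + s − 2f) = 540 × (6007.1 − 85) / (6007.1 + 540 − 2 × 85) = 540 × 5922.1 / 6377.1 ≈ 501.47 mm ≈ 0.501 m.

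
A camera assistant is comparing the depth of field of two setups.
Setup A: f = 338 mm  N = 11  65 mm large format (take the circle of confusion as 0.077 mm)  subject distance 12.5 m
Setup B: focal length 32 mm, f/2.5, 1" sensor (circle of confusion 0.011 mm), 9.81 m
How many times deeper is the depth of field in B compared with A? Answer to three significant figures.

2.43

Setup A: H = 338²/(11×0.077) + 338 ≈ 135218.8 mm; DoF = Df − Dn = 13738.8 − 11466.1 ≈ 2272.7 mm.
Setup B: H = 32²/(2.5×0.011) + 32 ≈ 37268.4 mm; DoF = Df − Dn = 13303.4 − 7769.7 ≈ 5533.7 mm.
Ratio = 5533.7 / 2272.7 ≈ 2.43.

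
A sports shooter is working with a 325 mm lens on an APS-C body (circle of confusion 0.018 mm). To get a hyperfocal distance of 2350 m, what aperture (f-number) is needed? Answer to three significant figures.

f/2.50

Rearrange H = f²/(N·c) + f for N: N = f² / ((H − f)·c).
N = 325² / ((2350000 − 325) × 0.018) = 105625 / 42294 ≈ 2.50.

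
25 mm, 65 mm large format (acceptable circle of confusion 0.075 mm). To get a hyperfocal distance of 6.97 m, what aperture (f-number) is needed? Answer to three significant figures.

Rearrange H = f²/(N·c) + f for N: N = f² / ((H − f)·c).
N = 25² / ((6970 − 25) × 0.075) = 625 / 520.9 ≈ 1.20.

f/1.20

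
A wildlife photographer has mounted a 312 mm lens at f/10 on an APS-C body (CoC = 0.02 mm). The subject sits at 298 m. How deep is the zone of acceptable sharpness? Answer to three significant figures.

Hyperfocal distance H = f²/(N·c) + f = 312²/(10 × 0.02) + 312 = 97344/0.2 + 312 ≈ 487032.0 mm ≈ 487.0 m.
Near limit Dn = s·(H − f)/(H + s − 2f) = 298000 × (487032.0 − 312) / (487032.0 + 298000 − 2 × 312) = 298000 × 486720.0 / 784408.0 ≈ 184907 mm.
Far limit Df = s·(H − f)/(H − s) = 298000 × (487032.0 − 312) / (487032.0 − 298000) = 298000 × 486720.0 / 189032.0 ≈ 767291 mm.
Depth of field = Df − Dn = 767291 − 184907 ≈ 582384 mm ≈ 582 m.

582 m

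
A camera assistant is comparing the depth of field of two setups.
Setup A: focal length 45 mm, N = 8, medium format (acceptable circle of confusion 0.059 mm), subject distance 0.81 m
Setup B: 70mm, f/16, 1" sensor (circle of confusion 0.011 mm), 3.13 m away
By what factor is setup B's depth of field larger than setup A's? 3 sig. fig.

2.33

Setup A: H = 45²/(8×0.059) + 45 ≈ 4335.3 mm; DoF = Df − Dn = 985.77 − 687.42 ≈ 298.35 mm.
Setup B: H = 70²/(16×0.011) + 70 ≈ 27910.9 mm; DoF = Df − Dn = 3516.50 − 2820.05 ≈ 696.45 mm.
Ratio = 696.45 / 298.35 ≈ 2.33.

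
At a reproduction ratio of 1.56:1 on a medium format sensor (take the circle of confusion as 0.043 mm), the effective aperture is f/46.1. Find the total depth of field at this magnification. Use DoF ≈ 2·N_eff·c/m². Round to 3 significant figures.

At magnification m, DoF ≈ 2·N_eff·c/m² = 2 × 46.1 × 0.043 / 1.56² = 3.965 / 2.434 ≈ 1.63 mm.

1.63 mm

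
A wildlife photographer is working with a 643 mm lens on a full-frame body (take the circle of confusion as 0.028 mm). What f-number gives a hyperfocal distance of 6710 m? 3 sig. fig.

Rearrange H = f²/(N·c) + f for N: N = f² / ((H − f)·c).
N = 643² / ((6710000 − 643) × 0.028) = 413449 / 187862 ≈ 2.20.

f/2.20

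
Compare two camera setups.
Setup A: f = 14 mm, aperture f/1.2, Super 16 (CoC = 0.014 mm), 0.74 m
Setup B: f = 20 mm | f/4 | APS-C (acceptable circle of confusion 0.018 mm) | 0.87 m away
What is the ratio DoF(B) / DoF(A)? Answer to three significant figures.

2.95

Setup A: H = 14²/(1.2×0.014) + 14 ≈ 11680.7 mm; DoF = Df − Dn = 789.105 − 696.649 ≈ 92.456 mm.
Setup B: H = 20²/(4×0.018) + 20 ≈ 5575.6 mm; DoF = Df − Dn = 1027.15 − 754.55 ≈ 272.60 mm.
Ratio = 272.60 / 92.456 ≈ 2.95.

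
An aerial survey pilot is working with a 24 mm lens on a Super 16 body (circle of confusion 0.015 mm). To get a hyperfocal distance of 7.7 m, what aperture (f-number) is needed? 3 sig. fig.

Rearrange H = f²/(N·c) + f for N: N = f² / ((H − f)·c).
N = 24² / ((7700 − 24) × 0.015) = 576 / 115.1 ≈ 5.

f/5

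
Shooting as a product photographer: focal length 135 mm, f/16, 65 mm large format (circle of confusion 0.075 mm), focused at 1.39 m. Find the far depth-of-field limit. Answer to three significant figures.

Hyperfocal distance H = f²/(N·c) + f = 135²/(16 × 0.075) + 135 = 18225/1.2 + 135 ≈ 15322.5 mm ≈ 15.32 m.
Far limit Df = s·(H − f)/(H − s) = 1390 × (15322.5 − 135) / (15322.5 − 1390) = 1390 × 15187.5 / 13932.5 ≈ 1515.2 mm ≈ 1.52 m.

1.52 m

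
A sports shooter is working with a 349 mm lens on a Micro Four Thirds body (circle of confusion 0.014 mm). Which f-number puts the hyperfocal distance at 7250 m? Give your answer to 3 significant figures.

Rearrange H = f²/(N·c) + f for N: N = f² / ((H − f)·c).
N = 349² / ((7250000 − 349) × 0.014) = 121801 / 101495 ≈ 1.20.

f/1.20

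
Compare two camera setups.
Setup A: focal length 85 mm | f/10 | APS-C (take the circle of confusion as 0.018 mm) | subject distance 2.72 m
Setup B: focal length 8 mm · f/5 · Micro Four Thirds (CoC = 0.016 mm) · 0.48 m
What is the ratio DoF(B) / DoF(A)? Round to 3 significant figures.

2.42

Setup A: H = 85²/(10×0.018) + 85 ≈ 40223.9 mm; DoF = Df − Dn = 2911.11 − 2552.44 ≈ 358.67 mm.
Setup B: H = 8²/(5×0.016) + 8 ≈ 808.0 mm; DoF = Df − Dn = 1170.73 − 301.89 ≈ 868.84 mm.
Ratio = 868.84 / 358.67 ≈ 2.42.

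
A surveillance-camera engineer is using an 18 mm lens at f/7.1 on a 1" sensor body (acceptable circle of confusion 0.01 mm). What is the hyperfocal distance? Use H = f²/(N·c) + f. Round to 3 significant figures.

4.58 m

Hyperfocal distance H = f²/(N·c) + f = 18²/(7.1 × 0.01) + 18 = 324/0.071 + 18 ≈ 4581.4 mm ≈ 4.58 m.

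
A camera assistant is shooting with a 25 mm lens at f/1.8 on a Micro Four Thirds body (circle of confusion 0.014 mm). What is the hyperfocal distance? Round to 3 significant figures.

24.8 m

Hyperfocal distance H = f²/(N·c) + f = 25²/(1.8 × 0.014) + 25 = 625/0.0252 + 25 ≈ 24826.6 mm ≈ 24.8 m.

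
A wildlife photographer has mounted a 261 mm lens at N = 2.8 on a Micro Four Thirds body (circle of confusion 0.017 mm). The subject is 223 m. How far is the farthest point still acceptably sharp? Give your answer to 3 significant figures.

264 m

Hyperfocal distance H = f²/(N·c) + f = 261²/(2.8 × 0.017) + 261 = 68121/0.0476 + 261 ≈ 1431374.4 mm ≈ 1431 m.
Far limit Df = s·(H − f)/(H − s) = 223000 × (1431374.4 − 261) / (1431374.4 − 223000) = 223000 × 1431113.4 / 1208374.4 ≈ 264105 mm ≈ 264 m.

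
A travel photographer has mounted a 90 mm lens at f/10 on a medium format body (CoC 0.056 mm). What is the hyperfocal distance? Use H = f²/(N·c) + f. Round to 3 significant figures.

Hyperfocal distance H = f²/(N·c) + f = 90²/(10 × 0.056) + 90 = 8100/0.56 + 90 ≈ 14554.3 mm ≈ 14.6 m.

14.6 m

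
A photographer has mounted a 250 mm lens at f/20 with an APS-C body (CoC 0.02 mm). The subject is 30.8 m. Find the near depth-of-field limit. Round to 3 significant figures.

25.8 m

Hyperfocal distance H = f²/(N·c) + f = 250²/(20 × 0.02) + 250 = 62500/0.4 + 250 ≈ 156500.0 mm ≈ 156.5 m.
Near limit Dn = s·(H − f)/(H + s − 2f) = 30800 × (156500.0 − 250) / (156500.0 + 30800 − 2 × 250) = 30800 × 156250.0 / 186800.0 ≈ 25763 mm ≈ 25.8 m.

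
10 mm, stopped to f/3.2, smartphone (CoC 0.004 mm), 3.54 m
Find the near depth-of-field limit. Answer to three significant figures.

2.44 m

Hyperfocal distance H = f²/(N·c) + f = 10²/(3.2 × 0.004) + 10 = 100/0.0128 + 10 ≈ 7822.5 mm ≈ 7.822 m.
Near limit Dn = s·(H − f)/(H + s − 2f) = 3540 × (7822.5 − 10) / (7822.5 + 3540 − 2 × 10) = 3540 × 7812.5 / 11342.5 ≈ 2438.3 mm ≈ 2.44 m.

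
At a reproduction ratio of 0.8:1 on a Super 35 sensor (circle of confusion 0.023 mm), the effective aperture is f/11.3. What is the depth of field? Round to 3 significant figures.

At magnification m, DoF ≈ 2·N_eff·c/m² = 2 × 11.3 × 0.023 / 0.8² = 0.5198 / 0.64 ≈ 0.812 mm.

0.812 mm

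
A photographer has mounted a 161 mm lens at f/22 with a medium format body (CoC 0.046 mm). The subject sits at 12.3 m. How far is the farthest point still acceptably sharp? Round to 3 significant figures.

23.4 m

Hyperfocal distance H = f²/(N·c) + f = 161²/(22 × 0.046) + 161 = 25921/1.012 + 161 ≈ 25774.6 mm ≈ 25.77 m.
Far limit Df = s·(H − f)/(H − s) = 12300 × (25774.6 − 161) / (25774.6 − 12300) = 12300 × 25613.6 / 13474.6 ≈ 23381 mm ≈ 23.4 m.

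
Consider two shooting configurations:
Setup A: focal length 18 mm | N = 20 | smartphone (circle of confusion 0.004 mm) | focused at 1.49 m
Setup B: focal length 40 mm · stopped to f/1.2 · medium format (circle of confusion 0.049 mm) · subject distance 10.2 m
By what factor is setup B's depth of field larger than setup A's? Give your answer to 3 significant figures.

Setup A: H = 18²/(20×0.004) + 18 ≈ 4068.0 mm; DoF = Df − Dn = 2340.8 − 1092.8 ≈ 1248.0 mm.
Setup B: H = 40²/(1.2×0.049) + 40 ≈ 27250.9 mm; DoF = Df − Dn = 16277.8 − 7426.9 ≈ 8850.9 mm.
Ratio = 8850.9 / 1248.0 ≈ 7.09.

7.09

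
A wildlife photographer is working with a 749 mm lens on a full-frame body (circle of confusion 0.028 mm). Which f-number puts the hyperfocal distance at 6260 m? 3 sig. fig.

Rearrange H = f²/(N·c) + f for N: N = f² / ((H − f)·c).
N = 749² / ((6260000 − 749) × 0.028) = 561001 / 175259 ≈ 3.20.

f/3.20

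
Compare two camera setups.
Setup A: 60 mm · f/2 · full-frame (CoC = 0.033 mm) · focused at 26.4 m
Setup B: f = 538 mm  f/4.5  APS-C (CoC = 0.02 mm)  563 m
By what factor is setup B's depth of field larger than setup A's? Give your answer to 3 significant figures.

Setup A: H = 60²/(2×0.033) + 60 ≈ 54605.5 mm; DoF = Df − Dn = 51054 − 17803 ≈ 33251 mm.
Setup B: H = 538²/(4.5×0.02) + 538 ≈ 3216582.4 mm; DoF = Df − Dn = 682335 − 479193 ≈ 203142 mm.
Ratio = 203142 / 33251 ≈ 6.11.

6.11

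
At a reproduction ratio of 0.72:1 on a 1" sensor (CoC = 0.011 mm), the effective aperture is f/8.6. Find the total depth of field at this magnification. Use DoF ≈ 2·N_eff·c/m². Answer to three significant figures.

At magnification m, DoF ≈ 2·N_eff·c/m² = 2 × 8.6 × 0.011 / 0.72² = 0.1892 / 0.5184 ≈ 0.365 mm.

0.365 mm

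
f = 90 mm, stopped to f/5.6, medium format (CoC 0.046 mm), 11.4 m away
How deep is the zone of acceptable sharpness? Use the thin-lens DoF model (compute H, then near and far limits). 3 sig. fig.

9.42 m

Hyperfocal distance H = f²/(N·c) + f = 90²/(5.6 × 0.046) + 90 = 8100/0.2576 + 90 ≈ 31534.1 mm ≈ 31.53 m.
Near limit Dn = s·(H − f)/(H + s − 2f) = 11400 × (31534.1 − 90) / (31534.1 + 11400 − 2 × 90) = 11400 × 31444.1 / 42754.1 ≈ 8384.3 mm.
Far limit Df = s·(H − f)/(H − s) = 11400 × (31534.1 − 90) / (31534.1 − 11400) = 11400 × 31444.1 / 20134.1 ≈ 17803.8 mm.
Depth of field = Df − Dn = 17803.8 − 8384.3 ≈ 9419.5 mm ≈ 9.42 m.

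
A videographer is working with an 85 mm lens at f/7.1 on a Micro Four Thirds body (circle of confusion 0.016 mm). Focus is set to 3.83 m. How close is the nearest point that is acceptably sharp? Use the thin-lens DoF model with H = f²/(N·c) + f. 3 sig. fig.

3.62 m

Hyperfocal distance H = f²/(N·c) + f = 85²/(7.1 × 0.016) + 85 = 7225/0.1136 + 85 ≈ 63685.4 mm ≈ 63.69 m.
Near limit Dn = s·(H − f)/(H + s − 2f) = 3830 × (63685.4 − 85) / (63685.4 + 3830 − 2 × 85) = 3830 × 63600.4 / 67345.4 ≈ 3617.0 mm ≈ 3.62 m.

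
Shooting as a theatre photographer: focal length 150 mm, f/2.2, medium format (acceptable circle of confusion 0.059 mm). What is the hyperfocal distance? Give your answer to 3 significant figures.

Hyperfocal distance H = f²/(N·c) + f = 150²/(2.2 × 0.059) + 150 = 22500/0.1298 + 150 ≈ 173493.6 mm ≈ 173 m.

173 m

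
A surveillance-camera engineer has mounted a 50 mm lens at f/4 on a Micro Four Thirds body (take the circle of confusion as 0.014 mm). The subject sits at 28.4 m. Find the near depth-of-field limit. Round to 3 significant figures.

17.4 m

Hyperfocal distance H = f²/(N·c) + f = 50²/(4 × 0.014) + 50 = 2500/0.056 + 50 ≈ 44692.9 mm ≈ 44.69 m.
Near limit Dn = s·(H − f)/(H + s − 2f) = 28400 × (44692.9 − 50) / (44692.9 + 28400 − 2 × 50) = 28400 × 44642.9 / 72992.9 ≈ 17370 mm ≈ 17.4 m.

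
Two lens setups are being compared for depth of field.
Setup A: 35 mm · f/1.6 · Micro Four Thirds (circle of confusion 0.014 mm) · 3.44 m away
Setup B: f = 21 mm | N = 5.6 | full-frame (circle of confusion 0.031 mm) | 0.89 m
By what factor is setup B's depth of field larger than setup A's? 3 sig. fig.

1.60

Setup A: H = 35²/(1.6×0.014) + 35 ≈ 54722.5 mm; DoF = Df − Dn = 3668.41 − 3238.37 ≈ 430.04 mm.
Setup B: H = 21²/(5.6×0.031) + 21 ≈ 2561.3 mm; DoF = Df − Dn = 1352.75 − 663.15 ≈ 689.60 mm.
Ratio = 689.60 / 430.04 ≈ 1.60.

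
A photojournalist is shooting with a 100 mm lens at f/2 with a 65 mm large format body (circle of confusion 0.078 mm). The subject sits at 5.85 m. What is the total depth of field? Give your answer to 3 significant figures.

1.06 m

Hyperfocal distance H = f²/(N·c) + f = 100²/(2 × 0.078) + 100 = 10000/0.156 + 100 ≈ 64202.6 mm ≈ 64.20 m.
Near limit Dn = s·(H − f)/(H + s − 2f) = 5850 × (64202.6 − 100) / (64202.6 + 5850 − 2 × 100) = 5850 × 64102.6 / 69852.6 ≈ 5368.5 mm.
Far limit Df = s·(H − f)/(H − s) = 5850 × (64202.6 − 100) / (64202.6 − 5850) = 5850 × 64102.6 / 58352.6 ≈ 6426.5 mm.
Depth of field = Df − Dn = 6426.5 − 5368.5 ≈ 1058.0 mm ≈ 1.06 m.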